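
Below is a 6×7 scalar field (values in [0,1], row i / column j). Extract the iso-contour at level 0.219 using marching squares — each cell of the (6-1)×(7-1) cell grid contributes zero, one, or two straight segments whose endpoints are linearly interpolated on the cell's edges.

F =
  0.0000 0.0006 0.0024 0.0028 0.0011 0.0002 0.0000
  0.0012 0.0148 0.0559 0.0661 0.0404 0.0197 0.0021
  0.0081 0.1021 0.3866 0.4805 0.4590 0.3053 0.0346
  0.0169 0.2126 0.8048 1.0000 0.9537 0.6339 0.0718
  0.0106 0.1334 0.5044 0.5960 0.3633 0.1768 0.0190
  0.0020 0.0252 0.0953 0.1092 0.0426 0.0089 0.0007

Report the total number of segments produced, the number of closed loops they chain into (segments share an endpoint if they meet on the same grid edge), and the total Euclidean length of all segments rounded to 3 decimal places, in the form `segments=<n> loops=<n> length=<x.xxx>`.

segments=14 loops=1 length=12.849

cell (1,1): code 0100 → (1.493,2.000)–(2.000,1.411)
cell (1,2): code 1100 → (1.369,3.000)–(1.493,2.000)
cell (1,3): code 1100 → (1.427,4.000)–(1.369,3.000)
cell (1,4): code 1100 → (1.698,5.000)–(1.427,4.000)
cell (1,5): code 1000 → (2.000,5.319)–(1.698,5.000)
cell (2,1): code 0110 → (2.000,1.411)–(3.000,1.011)
cell (2,5): code 1001 → (3.000,5.738)–(2.000,5.319)
cell (3,1): code 0110 → (3.000,1.011)–(4.000,1.231)
cell (3,4): code 1011 → (4.000,4.774)–(3.908,5.000)
cell (3,5): code 0001 → (3.908,5.000)–(3.000,5.738)
cell (4,1): code 0010 → (4.000,1.231)–(4.698,2.000)
cell (4,2): code 0011 → (4.698,2.000)–(4.774,3.000)
cell (4,3): code 0011 → (4.774,3.000)–(4.450,4.000)
cell (4,4): code 0001 → (4.450,4.000)–(4.000,4.774)
total: 14 segments, chained into 1 closed loop(s), length Σ = 12.849260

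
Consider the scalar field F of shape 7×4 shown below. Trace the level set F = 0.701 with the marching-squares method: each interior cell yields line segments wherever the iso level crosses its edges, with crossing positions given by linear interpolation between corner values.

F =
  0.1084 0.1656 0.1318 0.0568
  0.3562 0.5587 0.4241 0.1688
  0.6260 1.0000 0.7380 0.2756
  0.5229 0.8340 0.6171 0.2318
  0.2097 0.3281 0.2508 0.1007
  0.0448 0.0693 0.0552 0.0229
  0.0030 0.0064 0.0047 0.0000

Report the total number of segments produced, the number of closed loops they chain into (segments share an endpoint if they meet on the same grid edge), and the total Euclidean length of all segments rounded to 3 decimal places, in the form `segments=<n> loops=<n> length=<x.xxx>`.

segments=8 loops=1 length=5.683

cell (1,0): code 0100 → (1.322,1.000)–(2.000,0.201)
cell (1,1): code 1100 → (1.882,2.000)–(1.322,1.000)
cell (1,2): code 1000 → (2.000,2.080)–(1.882,2.000)
cell (2,0): code 0110 → (2.000,0.201)–(3.000,0.572)
cell (2,1): code 1011 → (3.000,1.613)–(2.306,2.000)
cell (2,2): code 0001 → (2.306,2.000)–(2.000,2.080)
cell (3,0): code 0010 → (3.000,0.572)–(3.263,1.000)
cell (3,1): code 0001 → (3.263,1.000)–(3.000,1.613)
total: 8 segments, chained into 1 closed loop(s), length Σ = 5.683178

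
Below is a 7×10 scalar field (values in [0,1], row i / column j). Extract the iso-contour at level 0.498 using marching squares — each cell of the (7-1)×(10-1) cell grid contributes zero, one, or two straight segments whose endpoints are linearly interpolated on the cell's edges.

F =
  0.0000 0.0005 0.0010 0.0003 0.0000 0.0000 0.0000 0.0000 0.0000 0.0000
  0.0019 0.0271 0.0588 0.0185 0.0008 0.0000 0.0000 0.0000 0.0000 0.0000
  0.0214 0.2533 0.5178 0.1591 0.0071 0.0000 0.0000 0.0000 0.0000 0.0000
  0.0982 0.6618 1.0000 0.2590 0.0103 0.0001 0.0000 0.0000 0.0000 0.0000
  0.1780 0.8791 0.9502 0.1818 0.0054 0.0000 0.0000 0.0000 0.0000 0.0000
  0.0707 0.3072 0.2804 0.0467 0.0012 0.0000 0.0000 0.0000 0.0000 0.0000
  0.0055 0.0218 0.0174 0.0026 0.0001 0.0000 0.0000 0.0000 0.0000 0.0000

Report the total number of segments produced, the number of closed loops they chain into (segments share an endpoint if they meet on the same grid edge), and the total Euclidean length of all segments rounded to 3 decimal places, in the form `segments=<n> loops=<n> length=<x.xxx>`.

cell (1,1): code 0100 → (1.957,2.000)–(2.000,1.925)
cell (1,2): code 1000 → (2.000,2.055)–(1.957,2.000)
cell (2,0): code 0100 → (2.599,1.000)–(3.000,0.709)
cell (2,1): code 1110 → (2.000,1.925)–(2.599,1.000)
cell (2,2): code 1001 → (3.000,2.677)–(2.000,2.055)
cell (3,0): code 0110 → (3.000,0.709)–(4.000,0.456)
cell (3,2): code 1001 → (4.000,2.588)–(3.000,2.677)
cell (4,0): code 0010 → (4.000,0.456)–(4.666,1.000)
cell (4,1): code 0011 → (4.666,1.000)–(4.675,2.000)
cell (4,2): code 0001 → (4.675,2.000)–(4.000,2.588)
total: 10 segments, chained into 1 closed loop(s), length Σ = 7.722676

segments=10 loops=1 length=7.723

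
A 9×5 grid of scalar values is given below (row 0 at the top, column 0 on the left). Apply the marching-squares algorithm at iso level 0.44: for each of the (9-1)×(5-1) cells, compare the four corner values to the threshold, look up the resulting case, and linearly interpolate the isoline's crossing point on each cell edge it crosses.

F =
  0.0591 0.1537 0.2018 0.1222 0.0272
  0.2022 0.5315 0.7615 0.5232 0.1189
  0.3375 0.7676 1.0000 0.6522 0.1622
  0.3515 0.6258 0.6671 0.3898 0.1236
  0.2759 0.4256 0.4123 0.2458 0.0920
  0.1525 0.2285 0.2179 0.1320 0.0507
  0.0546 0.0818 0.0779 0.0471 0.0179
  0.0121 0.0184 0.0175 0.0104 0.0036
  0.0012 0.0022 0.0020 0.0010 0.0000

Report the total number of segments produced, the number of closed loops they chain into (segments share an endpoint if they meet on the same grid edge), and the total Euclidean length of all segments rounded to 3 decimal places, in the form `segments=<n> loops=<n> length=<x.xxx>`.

segments=12 loops=1 length=10.460

cell (0,0): code 0100 → (0.758,1.000)–(1.000,0.722)
cell (0,1): code 1100 → (0.426,2.000)–(0.758,1.000)
cell (0,2): code 1100 → (0.793,3.000)–(0.426,2.000)
cell (0,3): code 1000 → (1.000,3.206)–(0.793,3.000)
cell (1,0): code 0110 → (1.000,0.722)–(2.000,0.238)
cell (1,3): code 1001 → (2.000,3.433)–(1.000,3.206)
cell (2,0): code 0110 → (2.000,0.238)–(3.000,0.323)
cell (2,2): code 1011 → (3.000,2.819)–(2.809,3.000)
cell (2,3): code 0001 → (2.809,3.000)–(2.000,3.433)
cell (3,0): code 0010 → (3.000,0.323)–(3.928,1.000)
cell (3,1): code 0011 → (3.928,1.000)–(3.891,2.000)
cell (3,2): code 0001 → (3.891,2.000)–(3.000,2.819)
total: 12 segments, chained into 1 closed loop(s), length Σ = 10.460497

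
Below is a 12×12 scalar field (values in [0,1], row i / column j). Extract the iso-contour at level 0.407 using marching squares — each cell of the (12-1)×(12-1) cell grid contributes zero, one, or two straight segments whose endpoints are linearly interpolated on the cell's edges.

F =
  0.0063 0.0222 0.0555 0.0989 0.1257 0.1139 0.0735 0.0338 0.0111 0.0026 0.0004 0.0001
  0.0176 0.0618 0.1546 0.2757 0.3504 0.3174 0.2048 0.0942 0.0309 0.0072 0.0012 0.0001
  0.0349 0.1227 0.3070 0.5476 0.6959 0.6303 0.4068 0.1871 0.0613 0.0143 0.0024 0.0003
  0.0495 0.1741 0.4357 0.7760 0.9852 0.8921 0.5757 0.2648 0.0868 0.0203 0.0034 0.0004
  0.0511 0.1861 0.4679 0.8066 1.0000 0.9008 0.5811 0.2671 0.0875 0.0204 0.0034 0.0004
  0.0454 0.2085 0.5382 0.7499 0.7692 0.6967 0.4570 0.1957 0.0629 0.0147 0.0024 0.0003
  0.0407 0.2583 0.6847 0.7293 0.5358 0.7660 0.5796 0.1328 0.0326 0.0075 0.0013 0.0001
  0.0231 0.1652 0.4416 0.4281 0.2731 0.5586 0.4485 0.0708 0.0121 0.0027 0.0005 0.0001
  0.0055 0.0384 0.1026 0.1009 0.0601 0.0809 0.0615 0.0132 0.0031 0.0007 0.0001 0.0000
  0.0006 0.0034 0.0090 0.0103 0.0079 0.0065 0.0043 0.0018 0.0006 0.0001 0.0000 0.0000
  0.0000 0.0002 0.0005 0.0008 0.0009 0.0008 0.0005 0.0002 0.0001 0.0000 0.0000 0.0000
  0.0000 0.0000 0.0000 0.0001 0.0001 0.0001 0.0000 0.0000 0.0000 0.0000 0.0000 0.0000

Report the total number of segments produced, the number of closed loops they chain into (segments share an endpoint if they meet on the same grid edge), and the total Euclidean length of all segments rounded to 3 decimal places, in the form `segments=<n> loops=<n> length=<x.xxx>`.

segments=24 loops=1 length=19.440

cell (1,2): code 0100 → (1.483,3.000)–(2.000,2.416)
cell (1,3): code 1100 → (1.164,4.000)–(1.483,3.000)
cell (1,4): code 1100 → (1.286,5.000)–(1.164,4.000)
cell (1,5): code 1000 → (2.000,5.999)–(1.286,5.000)
cell (2,1): code 0100 → (2.777,2.000)–(3.000,1.890)
cell (2,2): code 1110 → (2.000,2.416)–(2.777,2.000)
cell (2,5): code 1101 → (2.001,6.000)–(2.000,5.999)
cell (2,6): code 1000 → (3.000,6.543)–(2.001,6.000)
cell (3,1): code 0110 → (3.000,1.890)–(4.000,1.784)
cell (3,6): code 1001 → (4.000,6.554)–(3.000,6.543)
cell (4,1): code 0110 → (4.000,1.784)–(5.000,1.602)
cell (4,6): code 1001 → (5.000,6.191)–(4.000,6.554)
cell (5,1): code 0110 → (5.000,1.602)–(6.000,1.349)
cell (5,6): code 1001 → (6.000,6.386)–(5.000,6.191)
cell (6,1): code 0110 → (6.000,1.349)–(7.000,1.875)
cell (6,3): code 1011 → (7.000,3.136)–(6.490,4.000)
cell (6,4): code 0111 → (6.490,4.000)–(7.000,4.469)
cell (6,6): code 1001 → (7.000,6.110)–(6.000,6.386)
cell (7,1): code 0010 → (7.000,1.875)–(7.102,2.000)
cell (7,2): code 0011 → (7.102,2.000)–(7.064,3.000)
cell (7,3): code 0001 → (7.064,3.000)–(7.000,3.136)
cell (7,4): code 0010 → (7.000,4.469)–(7.317,5.000)
cell (7,5): code 0011 → (7.317,5.000)–(7.107,6.000)
cell (7,6): code 0001 → (7.107,6.000)–(7.000,6.110)
total: 24 segments, chained into 1 closed loop(s), length Σ = 19.439507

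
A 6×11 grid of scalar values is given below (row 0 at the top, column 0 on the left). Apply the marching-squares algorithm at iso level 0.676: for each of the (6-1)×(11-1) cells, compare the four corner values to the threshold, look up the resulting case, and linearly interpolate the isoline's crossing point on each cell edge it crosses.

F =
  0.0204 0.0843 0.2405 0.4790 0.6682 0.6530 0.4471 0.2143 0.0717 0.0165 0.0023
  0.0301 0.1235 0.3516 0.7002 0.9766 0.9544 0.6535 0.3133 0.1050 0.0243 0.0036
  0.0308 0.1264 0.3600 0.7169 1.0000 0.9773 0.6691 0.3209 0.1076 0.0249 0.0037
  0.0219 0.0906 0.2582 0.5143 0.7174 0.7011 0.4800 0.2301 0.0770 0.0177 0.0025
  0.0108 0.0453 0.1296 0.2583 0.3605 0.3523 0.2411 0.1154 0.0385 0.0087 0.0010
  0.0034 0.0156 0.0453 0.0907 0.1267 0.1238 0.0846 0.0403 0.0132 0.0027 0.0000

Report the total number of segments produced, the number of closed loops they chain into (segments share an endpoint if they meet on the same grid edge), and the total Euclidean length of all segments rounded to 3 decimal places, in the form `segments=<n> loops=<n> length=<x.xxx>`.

segments=12 loops=1 length=9.814

cell (0,2): code 0100 → (0.891,3.000)–(1.000,2.931)
cell (0,3): code 1100 → (0.025,4.000)–(0.891,3.000)
cell (0,4): code 1100 → (0.076,5.000)–(0.025,4.000)
cell (0,5): code 1000 → (1.000,5.925)–(0.076,5.000)
cell (1,2): code 0110 → (1.000,2.931)–(2.000,2.885)
cell (1,5): code 1001 → (2.000,5.978)–(1.000,5.925)
cell (2,2): code 0010 → (2.000,2.885)–(2.202,3.000)
cell (2,3): code 0111 → (2.202,3.000)–(3.000,3.796)
cell (2,5): code 1001 → (3.000,5.114)–(2.000,5.978)
cell (3,3): code 0010 → (3.000,3.796)–(3.116,4.000)
cell (3,4): code 0011 → (3.116,4.000)–(3.072,5.000)
cell (3,5): code 0001 → (3.072,5.000)–(3.000,5.114)
total: 12 segments, chained into 1 closed loop(s), length Σ = 9.814032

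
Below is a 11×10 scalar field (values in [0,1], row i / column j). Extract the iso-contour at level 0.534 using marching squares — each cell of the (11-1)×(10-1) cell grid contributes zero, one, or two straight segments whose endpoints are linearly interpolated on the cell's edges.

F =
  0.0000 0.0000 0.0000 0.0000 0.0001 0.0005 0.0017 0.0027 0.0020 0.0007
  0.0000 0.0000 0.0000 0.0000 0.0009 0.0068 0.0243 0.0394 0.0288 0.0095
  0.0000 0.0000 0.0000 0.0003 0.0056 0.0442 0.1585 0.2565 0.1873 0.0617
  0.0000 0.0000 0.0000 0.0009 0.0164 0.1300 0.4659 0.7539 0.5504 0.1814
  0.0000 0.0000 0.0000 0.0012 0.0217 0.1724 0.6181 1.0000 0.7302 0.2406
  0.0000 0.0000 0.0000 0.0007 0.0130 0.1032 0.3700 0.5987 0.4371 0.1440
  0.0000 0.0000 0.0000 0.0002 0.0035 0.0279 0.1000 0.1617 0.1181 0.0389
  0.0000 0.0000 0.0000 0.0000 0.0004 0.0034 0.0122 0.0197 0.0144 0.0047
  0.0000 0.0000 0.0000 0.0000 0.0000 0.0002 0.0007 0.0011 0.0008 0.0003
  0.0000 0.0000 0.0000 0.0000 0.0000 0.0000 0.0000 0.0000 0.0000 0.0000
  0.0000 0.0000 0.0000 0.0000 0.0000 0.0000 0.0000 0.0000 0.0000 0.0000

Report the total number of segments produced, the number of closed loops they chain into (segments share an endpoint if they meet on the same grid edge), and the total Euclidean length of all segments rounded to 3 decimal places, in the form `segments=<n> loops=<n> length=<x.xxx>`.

segments=12 loops=1 length=7.747

cell (2,6): code 0100 → (2.558,7.000)–(3.000,6.236)
cell (2,7): code 1100 → (2.955,8.000)–(2.558,7.000)
cell (2,8): code 1000 → (3.000,8.044)–(2.955,8.000)
cell (3,5): code 0100 → (3.447,6.000)–(4.000,5.811)
cell (3,6): code 1110 → (3.000,6.236)–(3.447,6.000)
cell (3,8): code 1001 → (4.000,8.401)–(3.000,8.044)
cell (4,5): code 0010 → (4.000,5.811)–(4.339,6.000)
cell (4,6): code 0111 → (4.339,6.000)–(5.000,6.717)
cell (4,7): code 1011 → (5.000,7.400)–(4.669,8.000)
cell (4,8): code 0001 → (4.669,8.000)–(4.000,8.401)
cell (5,6): code 0010 → (5.000,6.717)–(5.148,7.000)
cell (5,7): code 0001 → (5.148,7.000)–(5.000,7.400)
total: 12 segments, chained into 1 closed loop(s), length Σ = 7.747425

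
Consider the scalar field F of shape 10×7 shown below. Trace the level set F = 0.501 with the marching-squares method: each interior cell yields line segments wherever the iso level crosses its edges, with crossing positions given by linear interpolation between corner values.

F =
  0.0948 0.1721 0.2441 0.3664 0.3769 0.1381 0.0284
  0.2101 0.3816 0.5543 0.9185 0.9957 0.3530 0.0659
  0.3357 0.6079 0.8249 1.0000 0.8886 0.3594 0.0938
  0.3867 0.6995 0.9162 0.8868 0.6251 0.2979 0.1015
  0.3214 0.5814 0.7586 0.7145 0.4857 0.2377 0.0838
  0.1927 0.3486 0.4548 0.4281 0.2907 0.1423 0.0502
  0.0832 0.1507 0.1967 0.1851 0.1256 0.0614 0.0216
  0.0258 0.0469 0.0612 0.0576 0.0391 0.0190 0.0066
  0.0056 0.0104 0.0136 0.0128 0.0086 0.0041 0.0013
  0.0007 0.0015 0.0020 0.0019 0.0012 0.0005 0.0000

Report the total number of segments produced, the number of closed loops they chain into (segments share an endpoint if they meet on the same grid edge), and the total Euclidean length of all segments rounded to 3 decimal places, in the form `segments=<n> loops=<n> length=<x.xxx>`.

cell (0,1): code 0100 → (0.828,2.000)–(1.000,1.691)
cell (0,2): code 1100 → (0.244,3.000)–(0.828,2.000)
cell (0,3): code 1100 → (0.201,4.000)–(0.244,3.000)
cell (0,4): code 1000 → (1.000,4.770)–(0.201,4.000)
cell (1,0): code 0100 → (1.528,1.000)–(2.000,0.607)
cell (1,1): code 1110 → (1.000,1.691)–(1.528,1.000)
cell (1,4): code 1001 → (2.000,4.732)–(1.000,4.770)
cell (2,0): code 0110 → (2.000,0.607)–(3.000,0.365)
cell (2,4): code 1001 → (3.000,4.379)–(2.000,4.732)
cell (3,0): code 0110 → (3.000,0.365)–(4.000,0.691)
cell (3,3): code 1011 → (4.000,3.933)–(3.890,4.000)
cell (3,4): code 0001 → (3.890,4.000)–(3.000,4.379)
cell (4,0): code 0010 → (4.000,0.691)–(4.345,1.000)
cell (4,1): code 0011 → (4.345,1.000)–(4.848,2.000)
cell (4,2): code 0011 → (4.848,2.000)–(4.745,3.000)
cell (4,3): code 0001 → (4.745,3.000)–(4.000,3.933)
total: 16 segments, chained into 1 closed loop(s), length Σ = 14.126355

segments=16 loops=1 length=14.126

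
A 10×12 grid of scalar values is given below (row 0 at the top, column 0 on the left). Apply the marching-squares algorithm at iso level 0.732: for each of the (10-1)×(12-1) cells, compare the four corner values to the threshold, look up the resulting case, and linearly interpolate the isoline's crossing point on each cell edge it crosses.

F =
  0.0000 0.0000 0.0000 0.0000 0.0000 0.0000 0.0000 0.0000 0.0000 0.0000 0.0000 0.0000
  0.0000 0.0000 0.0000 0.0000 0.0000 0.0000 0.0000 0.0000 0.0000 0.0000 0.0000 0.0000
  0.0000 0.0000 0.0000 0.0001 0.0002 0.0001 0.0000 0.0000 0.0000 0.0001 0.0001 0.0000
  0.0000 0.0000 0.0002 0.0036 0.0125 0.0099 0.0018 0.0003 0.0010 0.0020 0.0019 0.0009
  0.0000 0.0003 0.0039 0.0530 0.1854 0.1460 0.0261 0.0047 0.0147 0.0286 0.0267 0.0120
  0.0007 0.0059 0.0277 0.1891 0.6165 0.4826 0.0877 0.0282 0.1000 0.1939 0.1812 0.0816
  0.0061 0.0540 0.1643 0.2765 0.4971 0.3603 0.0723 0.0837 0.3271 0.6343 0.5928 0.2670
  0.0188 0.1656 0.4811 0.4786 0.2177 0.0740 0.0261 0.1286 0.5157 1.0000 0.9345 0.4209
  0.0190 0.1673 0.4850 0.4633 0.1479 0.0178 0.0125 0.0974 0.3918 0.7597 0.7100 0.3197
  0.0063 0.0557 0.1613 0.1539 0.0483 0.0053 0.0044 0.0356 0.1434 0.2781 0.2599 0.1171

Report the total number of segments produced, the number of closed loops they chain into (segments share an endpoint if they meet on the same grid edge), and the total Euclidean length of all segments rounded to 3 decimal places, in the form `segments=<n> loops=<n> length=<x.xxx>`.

cell (6,8): code 0100 → (6.267,9.000)–(7.000,8.447)
cell (6,9): code 1100 → (6.407,10.000)–(6.267,9.000)
cell (6,10): code 1000 → (7.000,10.394)–(6.407,10.000)
cell (7,8): code 0110 → (7.000,8.447)–(8.000,8.925)
cell (7,9): code 1011 → (8.000,9.557)–(7.902,10.000)
cell (7,10): code 0001 → (7.902,10.000)–(7.000,10.394)
cell (8,8): code 0010 → (8.000,8.925)–(8.058,9.000)
cell (8,9): code 0001 → (8.058,9.000)–(8.000,9.557)
total: 8 segments, chained into 1 closed loop(s), length Σ = 5.841127

segments=8 loops=1 length=5.841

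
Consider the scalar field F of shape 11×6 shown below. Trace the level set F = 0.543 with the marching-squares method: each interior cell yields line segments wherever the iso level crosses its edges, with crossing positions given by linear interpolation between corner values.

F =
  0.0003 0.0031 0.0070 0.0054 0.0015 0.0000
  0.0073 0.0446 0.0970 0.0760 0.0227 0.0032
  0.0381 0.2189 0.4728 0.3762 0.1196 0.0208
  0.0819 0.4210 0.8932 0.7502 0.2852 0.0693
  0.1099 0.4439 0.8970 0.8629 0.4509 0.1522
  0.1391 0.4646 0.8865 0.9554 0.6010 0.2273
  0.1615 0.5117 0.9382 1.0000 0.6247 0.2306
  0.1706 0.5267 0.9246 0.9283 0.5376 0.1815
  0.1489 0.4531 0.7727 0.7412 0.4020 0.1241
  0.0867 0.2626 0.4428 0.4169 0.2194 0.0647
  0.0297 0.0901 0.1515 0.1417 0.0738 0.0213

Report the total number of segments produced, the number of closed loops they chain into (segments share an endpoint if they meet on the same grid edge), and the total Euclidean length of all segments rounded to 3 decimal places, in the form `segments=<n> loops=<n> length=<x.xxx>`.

segments=18 loops=1 length=15.977

cell (2,1): code 0100 → (2.167,2.000)–(3.000,1.258)
cell (2,2): code 1100 → (2.446,3.000)–(2.167,2.000)
cell (2,3): code 1000 → (3.000,3.446)–(2.446,3.000)
cell (3,1): code 0110 → (3.000,1.258)–(4.000,1.219)
cell (3,3): code 1001 → (4.000,3.776)–(3.000,3.446)
cell (4,1): code 0110 → (4.000,1.219)–(5.000,1.186)
cell (4,3): code 1101 → (4.614,4.000)–(4.000,3.776)
cell (4,4): code 1000 → (5.000,4.155)–(4.614,4.000)
cell (5,1): code 0110 → (5.000,1.186)–(6.000,1.073)
cell (5,4): code 1001 → (6.000,4.207)–(5.000,4.155)
cell (6,1): code 0110 → (6.000,1.073)–(7.000,1.041)
cell (6,3): code 1011 → (7.000,3.986)–(6.938,4.000)
cell (6,4): code 0001 → (6.938,4.000)–(6.000,4.207)
cell (7,1): code 0110 → (7.000,1.041)–(8.000,1.281)
cell (7,3): code 1001 → (8.000,3.584)–(7.000,3.986)
cell (8,1): code 0010 → (8.000,1.281)–(8.696,2.000)
cell (8,2): code 0011 → (8.696,2.000)–(8.611,3.000)
cell (8,3): code 0001 → (8.611,3.000)–(8.000,3.584)
total: 18 segments, chained into 1 closed loop(s), length Σ = 15.976950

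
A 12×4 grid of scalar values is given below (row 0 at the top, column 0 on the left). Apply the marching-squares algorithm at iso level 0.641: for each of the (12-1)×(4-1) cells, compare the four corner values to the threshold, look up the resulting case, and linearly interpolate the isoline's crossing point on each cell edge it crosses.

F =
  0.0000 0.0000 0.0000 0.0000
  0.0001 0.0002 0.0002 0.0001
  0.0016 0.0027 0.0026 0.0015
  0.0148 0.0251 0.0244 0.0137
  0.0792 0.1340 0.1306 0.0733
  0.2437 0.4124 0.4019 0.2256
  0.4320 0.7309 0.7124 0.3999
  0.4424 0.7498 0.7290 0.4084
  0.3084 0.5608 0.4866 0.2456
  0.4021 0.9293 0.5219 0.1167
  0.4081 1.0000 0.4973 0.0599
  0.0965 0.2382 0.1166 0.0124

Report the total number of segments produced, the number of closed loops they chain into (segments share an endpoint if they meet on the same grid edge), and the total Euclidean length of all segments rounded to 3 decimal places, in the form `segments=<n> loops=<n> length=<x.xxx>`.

cell (5,0): code 0100 → (5.718,1.000)–(6.000,0.699)
cell (5,1): code 1100 → (5.770,2.000)–(5.718,1.000)
cell (5,2): code 1000 → (6.000,2.228)–(5.770,2.000)
cell (6,0): code 0110 → (6.000,0.699)–(7.000,0.646)
cell (6,2): code 1001 → (7.000,2.274)–(6.000,2.228)
cell (7,0): code 0010 → (7.000,0.646)–(7.576,1.000)
cell (7,1): code 0011 → (7.576,1.000)–(7.363,2.000)
cell (7,2): code 0001 → (7.363,2.000)–(7.000,2.274)
cell (8,0): code 0100 → (8.218,1.000)–(9.000,0.453)
cell (8,1): code 1000 → (9.000,1.708)–(8.218,1.000)
cell (9,0): code 0110 → (9.000,0.453)–(10.000,0.393)
cell (9,1): code 1001 → (10.000,1.714)–(9.000,1.708)
cell (10,0): code 0010 → (10.000,0.393)–(10.471,1.000)
cell (10,1): code 0001 → (10.471,1.000)–(10.000,1.714)
total: 14 segments, chained into 2 closed loop(s), length Σ = 11.528670

segments=14 loops=2 length=11.529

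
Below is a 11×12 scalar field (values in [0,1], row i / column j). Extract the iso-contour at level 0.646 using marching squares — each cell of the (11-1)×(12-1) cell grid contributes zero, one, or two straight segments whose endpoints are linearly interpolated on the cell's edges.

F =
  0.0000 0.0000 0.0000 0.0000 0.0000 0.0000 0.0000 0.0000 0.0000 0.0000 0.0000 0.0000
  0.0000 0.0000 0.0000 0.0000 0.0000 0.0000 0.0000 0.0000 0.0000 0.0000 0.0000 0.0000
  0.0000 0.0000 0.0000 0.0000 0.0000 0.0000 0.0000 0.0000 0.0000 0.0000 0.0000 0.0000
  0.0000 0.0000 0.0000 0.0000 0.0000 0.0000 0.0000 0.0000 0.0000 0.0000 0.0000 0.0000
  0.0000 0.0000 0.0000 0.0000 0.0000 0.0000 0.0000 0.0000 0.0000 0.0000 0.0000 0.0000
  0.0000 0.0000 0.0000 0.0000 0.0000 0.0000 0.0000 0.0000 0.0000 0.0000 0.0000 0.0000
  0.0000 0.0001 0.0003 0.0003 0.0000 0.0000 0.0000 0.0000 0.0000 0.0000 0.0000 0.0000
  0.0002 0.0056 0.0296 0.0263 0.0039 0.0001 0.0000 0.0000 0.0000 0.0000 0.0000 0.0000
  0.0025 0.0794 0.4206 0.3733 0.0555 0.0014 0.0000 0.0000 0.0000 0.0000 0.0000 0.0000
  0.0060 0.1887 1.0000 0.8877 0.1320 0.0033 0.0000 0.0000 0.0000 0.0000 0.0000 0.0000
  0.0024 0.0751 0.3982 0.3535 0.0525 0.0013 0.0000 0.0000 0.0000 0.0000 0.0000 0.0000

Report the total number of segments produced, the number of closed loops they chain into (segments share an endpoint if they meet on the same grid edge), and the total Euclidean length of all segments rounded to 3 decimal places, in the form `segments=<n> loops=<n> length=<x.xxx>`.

segments=6 loops=1 length=4.625

cell (8,1): code 0100 → (8.389,2.000)–(9.000,1.564)
cell (8,2): code 1100 → (8.530,3.000)–(8.389,2.000)
cell (8,3): code 1000 → (9.000,3.320)–(8.530,3.000)
cell (9,1): code 0010 → (9.000,1.564)–(9.588,2.000)
cell (9,2): code 0011 → (9.588,2.000)–(9.452,3.000)
cell (9,3): code 0001 → (9.452,3.000)–(9.000,3.320)
total: 6 segments, chained into 1 closed loop(s), length Σ = 4.624748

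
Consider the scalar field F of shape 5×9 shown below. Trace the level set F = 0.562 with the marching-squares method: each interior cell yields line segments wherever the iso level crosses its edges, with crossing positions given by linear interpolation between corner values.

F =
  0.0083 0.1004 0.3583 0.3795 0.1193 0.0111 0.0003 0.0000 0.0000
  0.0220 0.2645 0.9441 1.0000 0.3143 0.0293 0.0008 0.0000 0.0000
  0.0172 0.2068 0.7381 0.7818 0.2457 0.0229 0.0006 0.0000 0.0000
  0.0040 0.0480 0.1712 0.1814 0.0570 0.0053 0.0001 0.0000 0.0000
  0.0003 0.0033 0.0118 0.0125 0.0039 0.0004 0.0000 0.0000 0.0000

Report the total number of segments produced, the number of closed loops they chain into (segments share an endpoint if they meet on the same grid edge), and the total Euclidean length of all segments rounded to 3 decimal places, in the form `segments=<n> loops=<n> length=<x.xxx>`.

cell (0,1): code 0100 → (0.348,2.000)–(1.000,1.438)
cell (0,2): code 1100 → (0.294,3.000)–(0.348,2.000)
cell (0,3): code 1000 → (1.000,3.639)–(0.294,3.000)
cell (1,1): code 0110 → (1.000,1.438)–(2.000,1.669)
cell (1,3): code 1001 → (2.000,3.410)–(1.000,3.639)
cell (2,1): code 0010 → (2.000,1.669)–(2.311,2.000)
cell (2,2): code 0011 → (2.311,2.000)–(2.366,3.000)
cell (2,3): code 0001 → (2.366,3.000)–(2.000,3.410)
total: 8 segments, chained into 1 closed loop(s), length Σ = 6.872148

segments=8 loops=1 length=6.872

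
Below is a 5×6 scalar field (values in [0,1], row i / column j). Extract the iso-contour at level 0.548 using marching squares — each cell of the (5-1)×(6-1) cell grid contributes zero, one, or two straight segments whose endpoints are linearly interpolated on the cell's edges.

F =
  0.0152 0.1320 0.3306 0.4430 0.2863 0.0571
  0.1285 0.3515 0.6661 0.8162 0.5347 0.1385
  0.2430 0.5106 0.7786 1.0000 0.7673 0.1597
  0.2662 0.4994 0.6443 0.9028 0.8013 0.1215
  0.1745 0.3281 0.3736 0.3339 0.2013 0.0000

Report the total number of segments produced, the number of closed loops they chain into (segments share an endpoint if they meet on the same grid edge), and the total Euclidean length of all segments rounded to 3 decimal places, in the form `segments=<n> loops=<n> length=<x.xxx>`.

cell (0,1): code 0100 → (0.648,2.000)–(1.000,1.625)
cell (0,2): code 1100 → (0.281,3.000)–(0.648,2.000)
cell (0,3): code 1000 → (1.000,3.953)–(0.281,3.000)
cell (1,1): code 0110 → (1.000,1.625)–(2.000,1.140)
cell (1,3): code 1101 → (1.057,4.000)–(1.000,3.953)
cell (1,4): code 1000 → (2.000,4.361)–(1.057,4.000)
cell (2,1): code 0110 → (2.000,1.140)–(3.000,1.335)
cell (2,4): code 1001 → (3.000,4.373)–(2.000,4.361)
cell (3,1): code 0010 → (3.000,1.335)–(3.356,2.000)
cell (3,2): code 0011 → (3.356,2.000)–(3.624,3.000)
cell (3,3): code 0011 → (3.624,3.000)–(3.422,4.000)
cell (3,4): code 0001 → (3.422,4.000)–(3.000,4.373)
total: 12 segments, chained into 1 closed loop(s), length Σ = 10.359592

segments=12 loops=1 length=10.360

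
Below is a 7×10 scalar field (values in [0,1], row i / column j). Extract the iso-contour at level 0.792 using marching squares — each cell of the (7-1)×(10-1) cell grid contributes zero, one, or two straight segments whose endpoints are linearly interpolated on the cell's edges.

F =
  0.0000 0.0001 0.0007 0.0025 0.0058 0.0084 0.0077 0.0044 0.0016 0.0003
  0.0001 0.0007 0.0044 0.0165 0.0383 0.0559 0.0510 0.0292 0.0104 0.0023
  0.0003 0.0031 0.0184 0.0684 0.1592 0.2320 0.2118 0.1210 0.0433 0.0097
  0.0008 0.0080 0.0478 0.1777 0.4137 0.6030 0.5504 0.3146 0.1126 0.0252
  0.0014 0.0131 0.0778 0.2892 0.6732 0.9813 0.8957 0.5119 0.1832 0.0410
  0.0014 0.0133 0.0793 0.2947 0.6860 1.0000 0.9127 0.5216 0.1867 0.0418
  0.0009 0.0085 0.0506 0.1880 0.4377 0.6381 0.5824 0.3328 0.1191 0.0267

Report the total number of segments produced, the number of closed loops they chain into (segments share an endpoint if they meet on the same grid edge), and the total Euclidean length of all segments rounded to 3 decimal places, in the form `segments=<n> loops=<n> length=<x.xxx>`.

segments=8 loops=1 length=6.595

cell (3,4): code 0100 → (3.500,5.000)–(4.000,4.386)
cell (3,5): code 1100 → (3.700,6.000)–(3.500,5.000)
cell (3,6): code 1000 → (4.000,6.270)–(3.700,6.000)
cell (4,4): code 0110 → (4.000,4.386)–(5.000,4.338)
cell (4,6): code 1001 → (5.000,6.309)–(4.000,6.270)
cell (5,4): code 0010 → (5.000,4.338)–(5.575,5.000)
cell (5,5): code 0011 → (5.575,5.000)–(5.365,6.000)
cell (5,6): code 0001 → (5.365,6.000)–(5.000,6.309)
total: 8 segments, chained into 1 closed loop(s), length Σ = 6.595067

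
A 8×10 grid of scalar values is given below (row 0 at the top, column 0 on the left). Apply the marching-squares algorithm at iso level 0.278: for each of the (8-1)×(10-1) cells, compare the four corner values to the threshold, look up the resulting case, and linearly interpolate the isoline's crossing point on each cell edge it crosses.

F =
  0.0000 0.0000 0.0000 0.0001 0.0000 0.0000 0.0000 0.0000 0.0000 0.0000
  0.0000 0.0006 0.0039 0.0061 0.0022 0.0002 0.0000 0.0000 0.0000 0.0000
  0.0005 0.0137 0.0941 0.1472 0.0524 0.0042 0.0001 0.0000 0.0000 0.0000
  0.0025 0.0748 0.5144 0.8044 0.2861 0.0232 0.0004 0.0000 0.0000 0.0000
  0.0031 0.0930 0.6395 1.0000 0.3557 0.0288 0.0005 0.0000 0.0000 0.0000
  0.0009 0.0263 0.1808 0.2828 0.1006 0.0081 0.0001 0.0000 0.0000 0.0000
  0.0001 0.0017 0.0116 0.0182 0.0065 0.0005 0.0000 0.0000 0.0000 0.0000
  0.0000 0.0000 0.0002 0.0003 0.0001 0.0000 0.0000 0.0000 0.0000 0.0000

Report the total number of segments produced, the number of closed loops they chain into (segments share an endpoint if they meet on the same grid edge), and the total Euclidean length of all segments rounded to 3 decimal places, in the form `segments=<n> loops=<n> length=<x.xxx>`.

cell (2,1): code 0100 → (2.438,2.000)–(3.000,1.462)
cell (2,2): code 1100 → (2.199,3.000)–(2.438,2.000)
cell (2,3): code 1100 → (2.965,4.000)–(2.199,3.000)
cell (2,4): code 1000 → (3.000,4.031)–(2.965,4.000)
cell (3,1): code 0110 → (3.000,1.462)–(4.000,1.339)
cell (3,4): code 1001 → (4.000,4.238)–(3.000,4.031)
cell (4,1): code 0010 → (4.000,1.339)–(4.788,2.000)
cell (4,2): code 0111 → (4.788,2.000)–(5.000,2.953)
cell (4,3): code 1011 → (5.000,3.026)–(4.305,4.000)
cell (4,4): code 0001 → (4.305,4.000)–(4.000,4.238)
cell (5,2): code 0010 → (5.000,2.953)–(5.018,3.000)
cell (5,3): code 0001 → (5.018,3.000)–(5.000,3.026)
total: 12 segments, chained into 1 closed loop(s), length Σ = 8.811645

segments=12 loops=1 length=8.812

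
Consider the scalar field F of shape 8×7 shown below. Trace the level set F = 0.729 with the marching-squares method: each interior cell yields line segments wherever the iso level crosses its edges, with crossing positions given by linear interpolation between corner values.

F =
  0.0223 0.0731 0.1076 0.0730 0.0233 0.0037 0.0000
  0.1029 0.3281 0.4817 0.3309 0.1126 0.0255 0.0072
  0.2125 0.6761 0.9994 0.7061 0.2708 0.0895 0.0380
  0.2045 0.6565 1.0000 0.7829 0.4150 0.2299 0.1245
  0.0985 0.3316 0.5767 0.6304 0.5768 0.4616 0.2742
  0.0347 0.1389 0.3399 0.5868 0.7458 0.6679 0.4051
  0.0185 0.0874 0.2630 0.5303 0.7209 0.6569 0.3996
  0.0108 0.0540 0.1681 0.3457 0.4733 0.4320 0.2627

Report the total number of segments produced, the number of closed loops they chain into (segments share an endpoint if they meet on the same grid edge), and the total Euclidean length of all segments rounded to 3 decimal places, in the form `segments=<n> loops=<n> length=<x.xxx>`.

segments=12 loops=2 length=8.285

cell (1,1): code 0100 → (1.478,2.000)–(2.000,1.164)
cell (1,2): code 1000 → (2.000,2.922)–(1.478,2.000)
cell (2,1): code 0110 → (2.000,1.164)–(3.000,1.211)
cell (2,2): code 1101 → (2.298,3.000)–(2.000,2.922)
cell (2,3): code 1000 → (3.000,3.147)–(2.298,3.000)
cell (3,1): code 0010 → (3.000,1.211)–(3.640,2.000)
cell (3,2): code 0011 → (3.640,2.000)–(3.353,3.000)
cell (3,3): code 0001 → (3.353,3.000)–(3.000,3.147)
cell (4,3): code 0100 → (4.901,4.000)–(5.000,3.894)
cell (4,4): code 1000 → (5.000,4.216)–(4.901,4.000)
cell (5,3): code 0010 → (5.000,3.894)–(5.675,4.000)
cell (5,4): code 0001 → (5.675,4.000)–(5.000,4.216)
total: 12 segments, chained into 2 closed loop(s), length Σ = 8.284691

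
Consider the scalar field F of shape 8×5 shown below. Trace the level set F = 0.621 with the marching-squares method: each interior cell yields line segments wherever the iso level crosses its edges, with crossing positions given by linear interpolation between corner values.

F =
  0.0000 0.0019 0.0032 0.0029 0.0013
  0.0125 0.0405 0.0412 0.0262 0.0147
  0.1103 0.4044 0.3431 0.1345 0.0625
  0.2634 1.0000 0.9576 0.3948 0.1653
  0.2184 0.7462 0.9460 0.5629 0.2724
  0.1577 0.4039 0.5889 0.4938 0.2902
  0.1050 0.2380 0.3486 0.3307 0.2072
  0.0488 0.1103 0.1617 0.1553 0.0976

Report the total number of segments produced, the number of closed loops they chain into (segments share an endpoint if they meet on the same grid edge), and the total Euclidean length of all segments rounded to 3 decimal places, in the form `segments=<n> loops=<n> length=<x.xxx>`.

segments=8 loops=1 length=7.521

cell (2,0): code 0100 → (2.364,1.000)–(3.000,0.485)
cell (2,1): code 1100 → (2.452,2.000)–(2.364,1.000)
cell (2,2): code 1000 → (3.000,2.598)–(2.452,2.000)
cell (3,0): code 0110 → (3.000,0.485)–(4.000,0.763)
cell (3,2): code 1001 → (4.000,2.848)–(3.000,2.598)
cell (4,0): code 0010 → (4.000,0.763)–(4.366,1.000)
cell (4,1): code 0011 → (4.366,1.000)–(4.910,2.000)
cell (4,2): code 0001 → (4.910,2.000)–(4.000,2.848)
total: 8 segments, chained into 1 closed loop(s), length Σ = 7.520520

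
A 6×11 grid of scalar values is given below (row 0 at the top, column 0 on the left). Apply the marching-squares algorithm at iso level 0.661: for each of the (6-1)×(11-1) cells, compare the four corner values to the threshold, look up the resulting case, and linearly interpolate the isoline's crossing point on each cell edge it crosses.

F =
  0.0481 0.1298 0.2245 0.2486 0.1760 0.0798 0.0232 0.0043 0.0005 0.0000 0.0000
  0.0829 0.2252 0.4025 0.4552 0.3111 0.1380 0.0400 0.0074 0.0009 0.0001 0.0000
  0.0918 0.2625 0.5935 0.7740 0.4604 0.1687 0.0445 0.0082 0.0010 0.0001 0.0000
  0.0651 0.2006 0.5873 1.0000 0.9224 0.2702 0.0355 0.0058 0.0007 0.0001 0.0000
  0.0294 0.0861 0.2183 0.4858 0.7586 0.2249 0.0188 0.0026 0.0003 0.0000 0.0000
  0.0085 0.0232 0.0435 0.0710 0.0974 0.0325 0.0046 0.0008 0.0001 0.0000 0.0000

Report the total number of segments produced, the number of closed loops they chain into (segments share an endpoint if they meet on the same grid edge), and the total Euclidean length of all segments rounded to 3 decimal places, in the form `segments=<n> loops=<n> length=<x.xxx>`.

segments=10 loops=1 length=7.136

cell (1,2): code 0100 → (1.646,3.000)–(2.000,2.374)
cell (1,3): code 1000 → (2.000,3.360)–(1.646,3.000)
cell (2,2): code 0110 → (2.000,2.374)–(3.000,2.179)
cell (2,3): code 1101 → (2.434,4.000)–(2.000,3.360)
cell (2,4): code 1000 → (3.000,4.401)–(2.434,4.000)
cell (3,2): code 0010 → (3.000,2.179)–(3.659,3.000)
cell (3,3): code 0111 → (3.659,3.000)–(4.000,3.642)
cell (3,4): code 1001 → (4.000,4.183)–(3.000,4.401)
cell (4,3): code 0010 → (4.000,3.642)–(4.148,4.000)
cell (4,4): code 0001 → (4.148,4.000)–(4.000,4.183)
total: 10 segments, chained into 1 closed loop(s), length Σ = 7.136056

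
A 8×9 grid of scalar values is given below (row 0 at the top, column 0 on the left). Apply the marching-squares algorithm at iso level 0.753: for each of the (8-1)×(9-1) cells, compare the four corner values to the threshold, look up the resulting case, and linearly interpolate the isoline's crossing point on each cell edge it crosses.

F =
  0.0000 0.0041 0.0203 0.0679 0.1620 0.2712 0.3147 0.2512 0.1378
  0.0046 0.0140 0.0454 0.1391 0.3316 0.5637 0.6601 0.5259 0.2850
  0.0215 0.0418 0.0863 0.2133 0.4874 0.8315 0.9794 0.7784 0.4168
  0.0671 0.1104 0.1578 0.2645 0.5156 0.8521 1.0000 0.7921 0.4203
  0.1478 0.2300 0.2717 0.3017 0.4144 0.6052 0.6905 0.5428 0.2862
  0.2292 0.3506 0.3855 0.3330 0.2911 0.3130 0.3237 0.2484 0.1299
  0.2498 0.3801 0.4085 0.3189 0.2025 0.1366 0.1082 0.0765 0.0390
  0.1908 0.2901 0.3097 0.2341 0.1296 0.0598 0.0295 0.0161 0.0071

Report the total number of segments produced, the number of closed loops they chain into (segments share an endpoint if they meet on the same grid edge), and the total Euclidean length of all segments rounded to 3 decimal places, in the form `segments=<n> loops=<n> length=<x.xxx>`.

cell (1,4): code 0100 → (1.707,5.000)–(2.000,4.772)
cell (1,5): code 1100 → (1.291,6.000)–(1.707,5.000)
cell (1,6): code 1100 → (1.899,7.000)–(1.291,6.000)
cell (1,7): code 1000 → (2.000,7.070)–(1.899,7.000)
cell (2,4): code 0110 → (2.000,4.772)–(3.000,4.705)
cell (2,7): code 1001 → (3.000,7.105)–(2.000,7.070)
cell (3,4): code 0010 → (3.000,4.705)–(3.401,5.000)
cell (3,5): code 0011 → (3.401,5.000)–(3.798,6.000)
cell (3,6): code 0011 → (3.798,6.000)–(3.157,7.000)
cell (3,7): code 0001 → (3.157,7.000)–(3.000,7.105)
total: 10 segments, chained into 1 closed loop(s), length Σ = 7.700949

segments=10 loops=1 length=7.701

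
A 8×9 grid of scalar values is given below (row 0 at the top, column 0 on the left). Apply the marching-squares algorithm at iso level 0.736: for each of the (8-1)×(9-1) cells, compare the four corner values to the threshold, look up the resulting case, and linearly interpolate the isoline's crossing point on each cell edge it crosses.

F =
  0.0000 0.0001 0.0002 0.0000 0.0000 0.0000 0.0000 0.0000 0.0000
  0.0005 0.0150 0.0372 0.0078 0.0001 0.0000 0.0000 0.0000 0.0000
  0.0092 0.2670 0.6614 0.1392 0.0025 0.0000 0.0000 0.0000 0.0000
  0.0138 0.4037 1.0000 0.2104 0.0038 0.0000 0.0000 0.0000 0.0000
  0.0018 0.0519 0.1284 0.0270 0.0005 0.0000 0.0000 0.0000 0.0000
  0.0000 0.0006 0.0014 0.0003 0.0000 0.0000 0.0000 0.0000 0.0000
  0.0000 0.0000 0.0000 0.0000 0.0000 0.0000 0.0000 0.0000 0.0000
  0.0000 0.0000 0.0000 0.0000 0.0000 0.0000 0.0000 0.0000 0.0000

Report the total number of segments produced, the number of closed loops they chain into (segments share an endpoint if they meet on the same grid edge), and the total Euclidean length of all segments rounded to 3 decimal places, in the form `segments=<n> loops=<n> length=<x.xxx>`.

cell (2,1): code 0100 → (2.220,2.000)–(3.000,1.557)
cell (2,2): code 1000 → (3.000,2.334)–(2.220,2.000)
cell (3,1): code 0010 → (3.000,1.557)–(3.303,2.000)
cell (3,2): code 0001 → (3.303,2.000)–(3.000,2.334)
total: 4 segments, chained into 1 closed loop(s), length Σ = 2.732527

segments=4 loops=1 length=2.733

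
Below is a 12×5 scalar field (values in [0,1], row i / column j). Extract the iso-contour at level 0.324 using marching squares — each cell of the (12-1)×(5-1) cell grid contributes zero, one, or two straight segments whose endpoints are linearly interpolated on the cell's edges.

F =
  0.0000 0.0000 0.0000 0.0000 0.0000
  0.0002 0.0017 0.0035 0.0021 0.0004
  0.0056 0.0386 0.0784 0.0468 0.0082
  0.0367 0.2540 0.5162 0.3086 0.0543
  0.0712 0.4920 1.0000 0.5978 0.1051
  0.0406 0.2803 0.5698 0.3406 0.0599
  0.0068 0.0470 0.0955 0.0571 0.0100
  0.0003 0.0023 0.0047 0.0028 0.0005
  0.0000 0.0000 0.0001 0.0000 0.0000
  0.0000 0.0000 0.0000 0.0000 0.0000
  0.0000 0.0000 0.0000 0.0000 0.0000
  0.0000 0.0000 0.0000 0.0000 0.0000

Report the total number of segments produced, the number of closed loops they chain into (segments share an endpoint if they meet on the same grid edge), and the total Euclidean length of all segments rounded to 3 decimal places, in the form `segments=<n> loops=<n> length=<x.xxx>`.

segments=12 loops=1 length=8.715

cell (2,1): code 0100 → (2.561,2.000)–(3.000,1.267)
cell (2,2): code 1000 → (3.000,2.926)–(2.561,2.000)
cell (3,0): code 0100 → (3.294,1.000)–(4.000,0.601)
cell (3,1): code 1110 → (3.000,1.267)–(3.294,1.000)
cell (3,2): code 1101 → (3.053,3.000)–(3.000,2.926)
cell (3,3): code 1000 → (4.000,3.556)–(3.053,3.000)
cell (4,0): code 0010 → (4.000,0.601)–(4.794,1.000)
cell (4,1): code 0111 → (4.794,1.000)–(5.000,1.151)
cell (4,3): code 1001 → (5.000,3.059)–(4.000,3.556)
cell (5,1): code 0010 → (5.000,1.151)–(5.518,2.000)
cell (5,2): code 0011 → (5.518,2.000)–(5.059,3.000)
cell (5,3): code 0001 → (5.059,3.000)–(5.000,3.059)
total: 12 segments, chained into 1 closed loop(s), length Σ = 8.715467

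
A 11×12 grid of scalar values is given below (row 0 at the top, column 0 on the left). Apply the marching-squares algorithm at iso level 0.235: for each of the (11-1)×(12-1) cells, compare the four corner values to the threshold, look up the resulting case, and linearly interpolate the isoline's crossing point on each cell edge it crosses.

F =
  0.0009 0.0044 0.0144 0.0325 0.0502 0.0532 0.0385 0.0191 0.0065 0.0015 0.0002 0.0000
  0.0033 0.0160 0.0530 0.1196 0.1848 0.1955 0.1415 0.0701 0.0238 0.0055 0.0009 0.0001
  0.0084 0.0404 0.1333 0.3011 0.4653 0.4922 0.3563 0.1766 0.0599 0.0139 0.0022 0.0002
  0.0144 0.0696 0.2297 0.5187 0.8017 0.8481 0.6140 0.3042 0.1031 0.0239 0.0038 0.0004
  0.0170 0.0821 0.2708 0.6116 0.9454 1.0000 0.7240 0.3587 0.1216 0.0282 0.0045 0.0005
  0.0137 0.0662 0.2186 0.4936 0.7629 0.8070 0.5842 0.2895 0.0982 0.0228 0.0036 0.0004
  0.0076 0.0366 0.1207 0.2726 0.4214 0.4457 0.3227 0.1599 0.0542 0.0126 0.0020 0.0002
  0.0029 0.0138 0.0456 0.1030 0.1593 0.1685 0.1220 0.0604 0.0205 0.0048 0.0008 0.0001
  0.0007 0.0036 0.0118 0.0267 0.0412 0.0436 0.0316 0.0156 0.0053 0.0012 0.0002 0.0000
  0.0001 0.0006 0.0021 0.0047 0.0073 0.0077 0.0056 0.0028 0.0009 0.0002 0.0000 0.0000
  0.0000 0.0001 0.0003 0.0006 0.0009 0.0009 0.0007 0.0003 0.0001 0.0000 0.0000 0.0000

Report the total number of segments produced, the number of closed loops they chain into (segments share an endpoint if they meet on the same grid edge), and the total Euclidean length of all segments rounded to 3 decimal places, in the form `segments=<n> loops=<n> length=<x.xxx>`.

cell (1,2): code 0100 → (1.636,3.000)–(2.000,2.606)
cell (1,3): code 1100 → (1.179,4.000)–(1.636,3.000)
cell (1,4): code 1100 → (1.133,5.000)–(1.179,4.000)
cell (1,5): code 1100 → (1.435,6.000)–(1.133,5.000)
cell (1,6): code 1000 → (2.000,6.675)–(1.435,6.000)
cell (2,2): code 0110 → (2.000,2.606)–(3.000,2.018)
cell (2,6): code 1101 → (2.458,7.000)–(2.000,6.675)
cell (2,7): code 1000 → (3.000,7.344)–(2.458,7.000)
cell (3,1): code 0100 → (3.129,2.000)–(4.000,1.810)
cell (3,2): code 1110 → (3.000,2.018)–(3.129,2.000)
cell (3,7): code 1001 → (4.000,7.522)–(3.000,7.344)
cell (4,1): code 0010 → (4.000,1.810)–(4.686,2.000)
cell (4,2): code 0111 → (4.686,2.000)–(5.000,2.060)
cell (4,7): code 1001 → (5.000,7.285)–(4.000,7.522)
cell (5,2): code 0110 → (5.000,2.060)–(6.000,2.752)
cell (5,6): code 1011 → (6.000,6.539)–(5.421,7.000)
cell (5,7): code 0001 → (5.421,7.000)–(5.000,7.285)
cell (6,2): code 0010 → (6.000,2.752)–(6.222,3.000)
cell (6,3): code 0011 → (6.222,3.000)–(6.711,4.000)
cell (6,4): code 0011 → (6.711,4.000)–(6.760,5.000)
cell (6,5): code 0011 → (6.760,5.000)–(6.437,6.000)
cell (6,6): code 0001 → (6.437,6.000)–(6.000,6.539)
total: 22 segments, chained into 1 closed loop(s), length Σ = 17.678191

segments=22 loops=1 length=17.678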